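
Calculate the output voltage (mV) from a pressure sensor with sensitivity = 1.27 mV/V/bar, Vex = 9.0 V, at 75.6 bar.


Output = sensitivity * Vex * P.
Vout = 1.27 * 9.0 * 75.6
Vout = 11.43 * 75.6
Vout = 864.11 mV

864.11 mV


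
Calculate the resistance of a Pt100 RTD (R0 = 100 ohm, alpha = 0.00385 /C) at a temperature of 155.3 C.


The RTD equation: Rt = R0 * (1 + alpha * T).
Rt = 100 * (1 + 0.00385 * 155.3)
Rt = 100 * (1 + 0.597905)
Rt = 100 * 1.597905
Rt = 159.79 ohm

159.79 ohm


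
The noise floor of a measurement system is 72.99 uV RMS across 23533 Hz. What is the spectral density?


Noise spectral density = Vrms / sqrt(BW).
NSD = 72.99 / sqrt(23533)
NSD = 72.99 / 153.4047
NSD = 0.4758 uV/sqrt(Hz)

0.4758 uV/sqrt(Hz)


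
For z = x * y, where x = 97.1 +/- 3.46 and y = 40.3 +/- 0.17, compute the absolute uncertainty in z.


For a product z = x*y, the relative uncertainty is:
uz/z = sqrt((ux/x)^2 + (uy/y)^2)
Relative uncertainties: ux/x = 3.46/97.1 = 0.035633
uy/y = 0.17/40.3 = 0.004218
z = 97.1 * 40.3 = 3913.1
uz = 3913.1 * sqrt(0.035633^2 + 0.004218^2) = 140.412

140.412


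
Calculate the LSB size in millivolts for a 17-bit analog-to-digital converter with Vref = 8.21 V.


The resolution (LSB) of an ADC is Vref / 2^n.
LSB = 8.21 / 2^17
LSB = 8.21 / 131072
LSB = 6.264e-05 V = 0.06263733 mV

0.06263733 mV


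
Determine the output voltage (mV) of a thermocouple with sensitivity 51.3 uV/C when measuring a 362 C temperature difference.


The thermocouple output V = sensitivity * dT.
V = 51.3 uV/C * 362 C
V = 18570.6 uV
V = 18.571 mV

18.571 mV


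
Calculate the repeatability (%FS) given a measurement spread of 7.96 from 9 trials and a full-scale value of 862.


Repeatability = (spread / full scale) * 100%.
R = (7.96 / 862) * 100
R = 0.923 %FS

0.923 %FS


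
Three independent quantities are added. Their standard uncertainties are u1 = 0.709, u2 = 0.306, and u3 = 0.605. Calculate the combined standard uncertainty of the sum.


For a sum of independent quantities, uc = sqrt(u1^2 + u2^2 + u3^2).
uc = sqrt(0.709^2 + 0.306^2 + 0.605^2)
uc = sqrt(0.502681 + 0.093636 + 0.366025)
uc = 0.981

0.981


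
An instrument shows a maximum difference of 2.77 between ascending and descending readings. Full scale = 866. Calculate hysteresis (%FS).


Hysteresis = (max difference / full scale) * 100%.
H = (2.77 / 866) * 100
H = 0.32 %FS

0.32 %FS


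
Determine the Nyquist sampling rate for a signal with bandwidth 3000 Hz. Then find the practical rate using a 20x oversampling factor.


By Nyquist theorem, fs_min = 2 * fmax.
fs_min = 2 * 3000 = 6000 Hz
Practical rate = 20 * fs_min = 20 * 6000 = 120000 Hz

fs_min = 6000 Hz, fs_practical = 120000 Hz


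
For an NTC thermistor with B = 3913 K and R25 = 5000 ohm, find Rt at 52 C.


NTC thermistor equation: Rt = R25 * exp(B * (1/T - 1/T25)).
T in Kelvin: 325.15 K, T25 = 298.15 K
1/T - 1/T25 = 1/325.15 - 1/298.15 = -0.00027851
B * (1/T - 1/T25) = 3913 * -0.00027851 = -1.0898
Rt = 5000 * exp(-1.0898) = 1681.4 ohm

1681.4 ohm


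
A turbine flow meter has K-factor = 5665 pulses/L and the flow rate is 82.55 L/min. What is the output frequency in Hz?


Frequency = K * Q / 60 (converting L/min to L/s).
f = 5665 * 82.55 / 60
f = 467645.75 / 60
f = 7794.1 Hz

7794.1 Hz


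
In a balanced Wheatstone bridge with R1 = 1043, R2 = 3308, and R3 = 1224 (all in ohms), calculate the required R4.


At balance: R1*R4 = R2*R3, so R4 = R2*R3/R1.
R4 = 3308 * 1224 / 1043
R4 = 4048992 / 1043
R4 = 3882.06 ohm

3882.06 ohm


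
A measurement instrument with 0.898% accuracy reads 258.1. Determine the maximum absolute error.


Absolute error = (accuracy% / 100) * reading.
Error = (0.898 / 100) * 258.1
Error = 0.00898 * 258.1
Error = 2.3177

2.3177


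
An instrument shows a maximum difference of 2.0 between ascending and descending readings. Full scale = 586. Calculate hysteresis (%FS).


Hysteresis = (max difference / full scale) * 100%.
H = (2.0 / 586) * 100
H = 0.341 %FS

0.341 %FS


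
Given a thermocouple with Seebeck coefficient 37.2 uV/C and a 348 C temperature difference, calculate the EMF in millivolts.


The thermocouple output V = sensitivity * dT.
V = 37.2 uV/C * 348 C
V = 12945.6 uV
V = 12.946 mV

12.946 mV


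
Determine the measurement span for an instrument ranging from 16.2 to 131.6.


Span = upper range - lower range.
Span = 131.6 - (16.2)
Span = 115.4

115.4


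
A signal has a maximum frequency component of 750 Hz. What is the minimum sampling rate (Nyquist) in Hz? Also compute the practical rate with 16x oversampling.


By Nyquist theorem, fs_min = 2 * fmax.
fs_min = 2 * 750 = 1500 Hz
Practical rate = 16 * fs_min = 16 * 1500 = 24000 Hz

fs_min = 1500 Hz, fs_practical = 24000 Hz


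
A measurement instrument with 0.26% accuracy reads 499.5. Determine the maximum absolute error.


Absolute error = (accuracy% / 100) * reading.
Error = (0.26 / 100) * 499.5
Error = 0.0026 * 499.5
Error = 1.2987

1.2987


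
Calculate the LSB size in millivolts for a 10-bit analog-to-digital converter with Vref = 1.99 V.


The resolution (LSB) of an ADC is Vref / 2^n.
LSB = 1.99 / 2^10
LSB = 1.99 / 1024
LSB = 0.00194336 V = 1.94335938 mV

1.94335938 mV


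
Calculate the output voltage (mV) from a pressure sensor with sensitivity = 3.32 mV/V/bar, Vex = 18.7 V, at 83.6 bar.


Output = sensitivity * Vex * P.
Vout = 3.32 * 18.7 * 83.6
Vout = 62.084 * 83.6
Vout = 5190.22 mV

5190.22 mV


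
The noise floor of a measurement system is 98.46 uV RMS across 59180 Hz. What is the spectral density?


Noise spectral density = Vrms / sqrt(BW).
NSD = 98.46 / sqrt(59180)
NSD = 98.46 / 243.2694
NSD = 0.4047 uV/sqrt(Hz)

0.4047 uV/sqrt(Hz)


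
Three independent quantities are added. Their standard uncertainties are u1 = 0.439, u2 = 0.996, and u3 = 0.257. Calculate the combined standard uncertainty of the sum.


For a sum of independent quantities, uc = sqrt(u1^2 + u2^2 + u3^2).
uc = sqrt(0.439^2 + 0.996^2 + 0.257^2)
uc = sqrt(0.192721 + 0.992016 + 0.066049)
uc = 1.1184

1.1184


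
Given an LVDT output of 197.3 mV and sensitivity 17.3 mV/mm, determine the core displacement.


Displacement = Vout / sensitivity.
d = 197.3 / 17.3
d = 11.405 mm

11.405 mm


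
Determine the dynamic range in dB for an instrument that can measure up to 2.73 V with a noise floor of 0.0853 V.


Dynamic range = 20 * log10(Vmax / Vnoise).
DR = 20 * log10(2.73 / 0.0853)
DR = 20 * log10(32.0)
DR = 30.1 dB

30.1 dB


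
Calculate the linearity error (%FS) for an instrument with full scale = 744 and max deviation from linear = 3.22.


Linearity error = (max deviation / full scale) * 100%.
Linearity = (3.22 / 744) * 100
Linearity = 0.433 %FS

0.433 %FS


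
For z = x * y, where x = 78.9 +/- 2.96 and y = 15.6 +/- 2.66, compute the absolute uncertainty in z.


For a product z = x*y, the relative uncertainty is:
uz/z = sqrt((ux/x)^2 + (uy/y)^2)
Relative uncertainties: ux/x = 2.96/78.9 = 0.037516
uy/y = 2.66/15.6 = 0.170513
z = 78.9 * 15.6 = 1230.8
uz = 1230.8 * sqrt(0.037516^2 + 0.170513^2) = 214.894

214.894


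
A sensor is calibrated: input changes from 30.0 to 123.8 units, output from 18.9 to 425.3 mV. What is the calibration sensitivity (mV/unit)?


Sensitivity = (y2 - y1) / (x2 - x1).
S = (425.3 - 18.9) / (123.8 - 30.0)
S = 406.4 / 93.8
S = 4.3326 mV/unit

4.3326 mV/unit


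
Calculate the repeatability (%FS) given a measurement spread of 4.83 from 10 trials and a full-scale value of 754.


Repeatability = (spread / full scale) * 100%.
R = (4.83 / 754) * 100
R = 0.641 %FS

0.641 %FS


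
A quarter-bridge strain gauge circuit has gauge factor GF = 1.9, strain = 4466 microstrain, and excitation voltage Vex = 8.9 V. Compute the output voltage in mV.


Quarter bridge output: Vout = (GF * epsilon * Vex) / 4.
Vout = (1.9 * 4466e-6 * 8.9) / 4
Vout = 0.07552006 / 4 V
Vout = 0.01888001 V = 18.88 mV

18.88 mV


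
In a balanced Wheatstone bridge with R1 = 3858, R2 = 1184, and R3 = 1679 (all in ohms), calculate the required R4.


At balance: R1*R4 = R2*R3, so R4 = R2*R3/R1.
R4 = 1184 * 1679 / 3858
R4 = 1987936 / 3858
R4 = 515.28 ohm

515.28 ohm


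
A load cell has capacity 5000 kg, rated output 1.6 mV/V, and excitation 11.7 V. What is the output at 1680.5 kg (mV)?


Vout = rated_output * Vex * (load / capacity).
Vout = 1.6 * 11.7 * (1680.5 / 5000)
Vout = 1.6 * 11.7 * 0.3361
Vout = 6.292 mV

6.292 mV


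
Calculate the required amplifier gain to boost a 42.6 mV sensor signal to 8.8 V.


Gain = Vout / Vin (converting to same units).
G = 8.8 V / 42.6 mV
G = 8800.0 mV / 42.6 mV
G = 206.57

206.57


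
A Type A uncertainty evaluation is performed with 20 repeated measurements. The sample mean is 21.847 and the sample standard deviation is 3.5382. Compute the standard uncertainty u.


The standard uncertainty for Type A evaluation is u = s / sqrt(n).
u = 3.5382 / sqrt(20)
u = 3.5382 / 4.4721
u = 0.7912

0.7912


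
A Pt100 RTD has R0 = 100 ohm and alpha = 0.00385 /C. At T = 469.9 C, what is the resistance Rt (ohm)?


The RTD equation: Rt = R0 * (1 + alpha * T).
Rt = 100 * (1 + 0.00385 * 469.9)
Rt = 100 * (1 + 1.809115)
Rt = 100 * 2.809115
Rt = 280.912 ohm

280.912 ohm


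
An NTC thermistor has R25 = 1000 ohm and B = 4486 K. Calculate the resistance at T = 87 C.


NTC thermistor equation: Rt = R25 * exp(B * (1/T - 1/T25)).
T in Kelvin: 360.15 K, T25 = 298.15 K
1/T - 1/T25 = 1/360.15 - 1/298.15 = -0.0005774
B * (1/T - 1/T25) = 4486 * -0.0005774 = -2.5902
Rt = 1000 * exp(-2.5902) = 75.0 ohm

75.0 ohm


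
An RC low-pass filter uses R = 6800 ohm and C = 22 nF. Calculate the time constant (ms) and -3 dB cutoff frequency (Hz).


Time constant: tau = R * C.
tau = 6800 * 2.20e-08 = 0.0001496 s
tau = 0.1496 ms
Cutoff frequency: fc = 1 / (2*pi*R*C).
fc = 1 / (2*pi*0.0001496) = 1063.87 Hz

tau = 0.1496 ms, fc = 1063.87 Hz


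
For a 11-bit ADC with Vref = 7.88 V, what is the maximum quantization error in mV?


The maximum quantization error is +/- LSB/2.
LSB = Vref / 2^n = 7.88 / 2048 = 0.00384766 V
Max error = LSB / 2 = 0.00384766 / 2 = 0.00192383 V
Max error = 1.9238 mV

1.9238 mV


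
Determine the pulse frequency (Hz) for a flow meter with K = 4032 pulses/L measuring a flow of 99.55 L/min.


Frequency = K * Q / 60 (converting L/min to L/s).
f = 4032 * 99.55 / 60
f = 401385.6 / 60
f = 6689.76 Hz

6689.76 Hz


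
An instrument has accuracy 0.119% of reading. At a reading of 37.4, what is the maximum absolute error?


Absolute error = (accuracy% / 100) * reading.
Error = (0.119 / 100) * 37.4
Error = 0.00119 * 37.4
Error = 0.0445

0.0445


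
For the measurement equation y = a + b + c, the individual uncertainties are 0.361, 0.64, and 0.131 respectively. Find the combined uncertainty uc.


For a sum of independent quantities, uc = sqrt(u1^2 + u2^2 + u3^2).
uc = sqrt(0.361^2 + 0.64^2 + 0.131^2)
uc = sqrt(0.130321 + 0.4096 + 0.017161)
uc = 0.7464

0.7464


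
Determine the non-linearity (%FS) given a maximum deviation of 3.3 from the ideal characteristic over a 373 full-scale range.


Linearity error = (max deviation / full scale) * 100%.
Linearity = (3.3 / 373) * 100
Linearity = 0.885 %FS

0.885 %FS


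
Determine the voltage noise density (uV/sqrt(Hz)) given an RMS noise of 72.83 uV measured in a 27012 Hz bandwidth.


Noise spectral density = Vrms / sqrt(BW).
NSD = 72.83 / sqrt(27012)
NSD = 72.83 / 164.3533
NSD = 0.4431 uV/sqrt(Hz)

0.4431 uV/sqrt(Hz)


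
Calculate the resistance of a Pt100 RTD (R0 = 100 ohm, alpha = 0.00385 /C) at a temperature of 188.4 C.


The RTD equation: Rt = R0 * (1 + alpha * T).
Rt = 100 * (1 + 0.00385 * 188.4)
Rt = 100 * (1 + 0.72534)
Rt = 100 * 1.72534
Rt = 172.534 ohm

172.534 ohm


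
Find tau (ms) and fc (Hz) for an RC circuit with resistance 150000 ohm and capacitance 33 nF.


Time constant: tau = R * C.
tau = 150000 * 3.30e-08 = 0.00495 s
tau = 4.95 ms
Cutoff frequency: fc = 1 / (2*pi*R*C).
fc = 1 / (2*pi*0.00495) = 32.15 Hz

tau = 4.95 ms, fc = 32.15 Hz


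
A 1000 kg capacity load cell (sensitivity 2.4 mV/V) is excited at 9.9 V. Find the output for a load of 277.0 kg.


Vout = rated_output * Vex * (load / capacity).
Vout = 2.4 * 9.9 * (277.0 / 1000)
Vout = 2.4 * 9.9 * 0.277
Vout = 6.582 mV

6.582 mV


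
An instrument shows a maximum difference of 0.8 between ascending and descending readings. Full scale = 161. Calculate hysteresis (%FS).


Hysteresis = (max difference / full scale) * 100%.
H = (0.8 / 161) * 100
H = 0.497 %FS

0.497 %FS


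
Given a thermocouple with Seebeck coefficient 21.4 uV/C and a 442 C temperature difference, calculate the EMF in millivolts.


The thermocouple output V = sensitivity * dT.
V = 21.4 uV/C * 442 C
V = 9458.8 uV
V = 9.459 mV

9.459 mV


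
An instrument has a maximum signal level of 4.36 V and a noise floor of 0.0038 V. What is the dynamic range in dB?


Dynamic range = 20 * log10(Vmax / Vnoise).
DR = 20 * log10(4.36 / 0.0038)
DR = 20 * log10(1147.37)
DR = 61.19 dB

61.19 dB


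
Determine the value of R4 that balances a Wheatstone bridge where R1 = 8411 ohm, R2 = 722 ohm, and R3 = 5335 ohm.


At balance: R1*R4 = R2*R3, so R4 = R2*R3/R1.
R4 = 722 * 5335 / 8411
R4 = 3851870 / 8411
R4 = 457.96 ohm

457.96 ohm


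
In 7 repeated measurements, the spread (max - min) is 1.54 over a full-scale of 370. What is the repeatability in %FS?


Repeatability = (spread / full scale) * 100%.
R = (1.54 / 370) * 100
R = 0.416 %FS

0.416 %FS


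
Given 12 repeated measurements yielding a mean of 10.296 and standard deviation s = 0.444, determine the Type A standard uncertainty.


The standard uncertainty for Type A evaluation is u = s / sqrt(n).
u = 0.444 / sqrt(12)
u = 0.444 / 3.4641
u = 0.1282

0.1282


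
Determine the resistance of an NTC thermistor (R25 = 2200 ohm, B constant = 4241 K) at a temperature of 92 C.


NTC thermistor equation: Rt = R25 * exp(B * (1/T - 1/T25)).
T in Kelvin: 365.15 K, T25 = 298.15 K
1/T - 1/T25 = 1/365.15 - 1/298.15 = -0.00061542
B * (1/T - 1/T25) = 4241 * -0.00061542 = -2.61
Rt = 2200 * exp(-2.61) = 161.8 ohm

161.8 ohm


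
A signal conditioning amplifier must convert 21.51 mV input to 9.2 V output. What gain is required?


Gain = Vout / Vin (converting to same units).
G = 9.2 V / 21.51 mV
G = 9200.0 mV / 21.51 mV
G = 427.71

427.71


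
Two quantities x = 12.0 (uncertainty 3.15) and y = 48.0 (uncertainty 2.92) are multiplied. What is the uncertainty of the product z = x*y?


For a product z = x*y, the relative uncertainty is:
uz/z = sqrt((ux/x)^2 + (uy/y)^2)
Relative uncertainties: ux/x = 3.15/12.0 = 0.2625
uy/y = 2.92/48.0 = 0.060833
z = 12.0 * 48.0 = 576.0
uz = 576.0 * sqrt(0.2625^2 + 0.060833^2) = 155.207

155.207


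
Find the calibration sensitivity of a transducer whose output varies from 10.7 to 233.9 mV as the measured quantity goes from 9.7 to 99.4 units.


Sensitivity = (y2 - y1) / (x2 - x1).
S = (233.9 - 10.7) / (99.4 - 9.7)
S = 223.2 / 89.7
S = 2.4883 mV/unit

2.4883 mV/unit


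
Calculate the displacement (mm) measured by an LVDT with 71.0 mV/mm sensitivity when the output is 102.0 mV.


Displacement = Vout / sensitivity.
d = 102.0 / 71.0
d = 1.437 mm

1.437 mm


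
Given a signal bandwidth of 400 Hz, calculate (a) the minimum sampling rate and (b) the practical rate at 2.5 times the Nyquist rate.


By Nyquist theorem, fs_min = 2 * fmax.
fs_min = 2 * 400 = 800 Hz
Practical rate = 2.5 * fs_min = 2.5 * 800 = 2000 Hz

fs_min = 800 Hz, fs_practical = 2000 Hz


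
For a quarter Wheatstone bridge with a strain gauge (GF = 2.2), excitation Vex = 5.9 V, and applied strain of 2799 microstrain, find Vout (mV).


Quarter bridge output: Vout = (GF * epsilon * Vex) / 4.
Vout = (2.2 * 2799e-6 * 5.9) / 4
Vout = 0.03633102 / 4 V
Vout = 0.00908275 V = 9.0828 mV

9.0828 mV


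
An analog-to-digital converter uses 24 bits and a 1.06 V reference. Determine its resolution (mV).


The resolution (LSB) of an ADC is Vref / 2^n.
LSB = 1.06 / 2^24
LSB = 1.06 / 16777216
LSB = 6e-08 V = 6.318e-05 mV

6.318e-05 mV


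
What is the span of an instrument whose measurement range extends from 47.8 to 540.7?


Span = upper range - lower range.
Span = 540.7 - (47.8)
Span = 492.9

492.9


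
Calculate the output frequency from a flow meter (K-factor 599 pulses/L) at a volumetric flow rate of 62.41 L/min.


Frequency = K * Q / 60 (converting L/min to L/s).
f = 599 * 62.41 / 60
f = 37383.59 / 60
f = 623.06 Hz

623.06 Hz


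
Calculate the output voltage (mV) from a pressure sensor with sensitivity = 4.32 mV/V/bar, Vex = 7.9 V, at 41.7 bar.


Output = sensitivity * Vex * P.
Vout = 4.32 * 7.9 * 41.7
Vout = 34.128 * 41.7
Vout = 1423.14 mV

1423.14 mV


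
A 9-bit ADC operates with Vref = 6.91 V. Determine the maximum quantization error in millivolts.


The maximum quantization error is +/- LSB/2.
LSB = Vref / 2^n = 6.91 / 512 = 0.01349609 V
Max error = LSB / 2 = 0.01349609 / 2 = 0.00674805 V
Max error = 6.748 mV

6.748 mV


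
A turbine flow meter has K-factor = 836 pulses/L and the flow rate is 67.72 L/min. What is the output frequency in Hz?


Frequency = K * Q / 60 (converting L/min to L/s).
f = 836 * 67.72 / 60
f = 56613.92 / 60
f = 943.57 Hz

943.57 Hz


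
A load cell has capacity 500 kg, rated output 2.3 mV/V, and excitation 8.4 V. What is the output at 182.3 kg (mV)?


Vout = rated_output * Vex * (load / capacity).
Vout = 2.3 * 8.4 * (182.3 / 500)
Vout = 2.3 * 8.4 * 0.3646
Vout = 7.044 mV

7.044 mV


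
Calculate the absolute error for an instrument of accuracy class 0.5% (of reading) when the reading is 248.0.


Absolute error = (accuracy% / 100) * reading.
Error = (0.5 / 100) * 248.0
Error = 0.005 * 248.0
Error = 1.24

1.24


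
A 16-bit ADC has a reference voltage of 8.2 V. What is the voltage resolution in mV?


The resolution (LSB) of an ADC is Vref / 2^n.
LSB = 8.2 / 2^16
LSB = 8.2 / 65536
LSB = 0.00012512 V = 0.12512207 mV

0.12512207 mV


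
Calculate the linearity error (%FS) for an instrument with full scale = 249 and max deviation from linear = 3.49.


Linearity error = (max deviation / full scale) * 100%.
Linearity = (3.49 / 249) * 100
Linearity = 1.402 %FS

1.402 %FS


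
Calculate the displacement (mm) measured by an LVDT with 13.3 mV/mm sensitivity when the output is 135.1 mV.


Displacement = Vout / sensitivity.
d = 135.1 / 13.3
d = 10.158 mm

10.158 mm


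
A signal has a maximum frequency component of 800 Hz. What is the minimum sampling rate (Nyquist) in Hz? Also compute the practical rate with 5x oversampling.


By Nyquist theorem, fs_min = 2 * fmax.
fs_min = 2 * 800 = 1600 Hz
Practical rate = 5 * fs_min = 5 * 1600 = 8000 Hz

fs_min = 1600 Hz, fs_practical = 8000 Hz


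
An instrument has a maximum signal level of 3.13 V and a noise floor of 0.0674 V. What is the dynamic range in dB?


Dynamic range = 20 * log10(Vmax / Vnoise).
DR = 20 * log10(3.13 / 0.0674)
DR = 20 * log10(46.44)
DR = 33.34 dB

33.34 dB


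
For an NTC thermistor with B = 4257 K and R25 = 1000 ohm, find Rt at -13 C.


NTC thermistor equation: Rt = R25 * exp(B * (1/T - 1/T25)).
T in Kelvin: 260.15 K, T25 = 298.15 K
1/T - 1/T25 = 1/260.15 - 1/298.15 = 0.00048992
B * (1/T - 1/T25) = 4257 * 0.00048992 = 2.0856
Rt = 1000 * exp(2.0856) = 8049.3 ohm

8049.3 ohm


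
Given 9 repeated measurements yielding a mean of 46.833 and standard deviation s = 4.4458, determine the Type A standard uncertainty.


The standard uncertainty for Type A evaluation is u = s / sqrt(n).
u = 4.4458 / sqrt(9)
u = 4.4458 / 3.0
u = 1.4819

1.4819


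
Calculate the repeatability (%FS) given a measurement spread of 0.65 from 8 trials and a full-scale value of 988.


Repeatability = (spread / full scale) * 100%.
R = (0.65 / 988) * 100
R = 0.066 %FS

0.066 %FS


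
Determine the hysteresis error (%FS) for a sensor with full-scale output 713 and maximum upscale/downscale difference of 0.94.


Hysteresis = (max difference / full scale) * 100%.
H = (0.94 / 713) * 100
H = 0.132 %FS

0.132 %FS


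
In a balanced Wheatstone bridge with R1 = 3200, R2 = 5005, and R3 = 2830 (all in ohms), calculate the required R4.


At balance: R1*R4 = R2*R3, so R4 = R2*R3/R1.
R4 = 5005 * 2830 / 3200
R4 = 14164150 / 3200
R4 = 4426.3 ohm

4426.3 ohm


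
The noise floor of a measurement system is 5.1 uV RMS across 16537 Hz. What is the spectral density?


Noise spectral density = Vrms / sqrt(BW).
NSD = 5.1 / sqrt(16537)
NSD = 5.1 / 128.5963
NSD = 0.0397 uV/sqrt(Hz)

0.0397 uV/sqrt(Hz)


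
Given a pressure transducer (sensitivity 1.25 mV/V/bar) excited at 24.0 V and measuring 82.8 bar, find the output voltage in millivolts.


Output = sensitivity * Vex * P.
Vout = 1.25 * 24.0 * 82.8
Vout = 30.0 * 82.8
Vout = 2484.0 mV

2484.0 mV


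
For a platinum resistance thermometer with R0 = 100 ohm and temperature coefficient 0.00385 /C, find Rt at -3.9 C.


The RTD equation: Rt = R0 * (1 + alpha * T).
Rt = 100 * (1 + 0.00385 * -3.9)
Rt = 100 * (1 + -0.015015)
Rt = 100 * 0.984985
Rt = 98.499 ohm

98.499 ohm


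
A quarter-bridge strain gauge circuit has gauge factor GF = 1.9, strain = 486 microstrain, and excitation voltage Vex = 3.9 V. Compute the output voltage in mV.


Quarter bridge output: Vout = (GF * epsilon * Vex) / 4.
Vout = (1.9 * 486e-6 * 3.9) / 4
Vout = 0.00360126 / 4 V
Vout = 0.00090031 V = 0.9003 mV

0.9003 mV


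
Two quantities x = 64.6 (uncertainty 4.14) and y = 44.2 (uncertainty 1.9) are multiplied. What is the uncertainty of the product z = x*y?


For a product z = x*y, the relative uncertainty is:
uz/z = sqrt((ux/x)^2 + (uy/y)^2)
Relative uncertainties: ux/x = 4.14/64.6 = 0.064087
uy/y = 1.9/44.2 = 0.042986
z = 64.6 * 44.2 = 2855.3
uz = 2855.3 * sqrt(0.064087^2 + 0.042986^2) = 220.34

220.34


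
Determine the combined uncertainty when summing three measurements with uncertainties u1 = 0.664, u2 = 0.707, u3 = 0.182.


For a sum of independent quantities, uc = sqrt(u1^2 + u2^2 + u3^2).
uc = sqrt(0.664^2 + 0.707^2 + 0.182^2)
uc = sqrt(0.440896 + 0.499849 + 0.033124)
uc = 0.9868

0.9868


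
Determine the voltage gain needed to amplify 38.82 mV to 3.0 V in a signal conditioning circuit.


Gain = Vout / Vin (converting to same units).
G = 3.0 V / 38.82 mV
G = 3000.0 mV / 38.82 mV
G = 77.28

77.28


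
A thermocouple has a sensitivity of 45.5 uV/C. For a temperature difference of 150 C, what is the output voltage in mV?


The thermocouple output V = sensitivity * dT.
V = 45.5 uV/C * 150 C
V = 6825.0 uV
V = 6.825 mV

6.825 mV


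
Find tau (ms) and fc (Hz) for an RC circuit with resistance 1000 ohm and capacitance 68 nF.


Time constant: tau = R * C.
tau = 1000 * 6.80e-08 = 6.8e-05 s
tau = 0.068 ms
Cutoff frequency: fc = 1 / (2*pi*R*C).
fc = 1 / (2*pi*6.8e-05) = 2340.51 Hz

tau = 0.068 ms, fc = 2340.51 Hz


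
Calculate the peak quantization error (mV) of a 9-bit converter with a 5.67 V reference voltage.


The maximum quantization error is +/- LSB/2.
LSB = Vref / 2^n = 5.67 / 512 = 0.01107422 V
Max error = LSB / 2 = 0.01107422 / 2 = 0.00553711 V
Max error = 5.5371 mV

5.5371 mV


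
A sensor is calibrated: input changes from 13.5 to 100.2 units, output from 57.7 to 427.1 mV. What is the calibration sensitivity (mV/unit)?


Sensitivity = (y2 - y1) / (x2 - x1).
S = (427.1 - 57.7) / (100.2 - 13.5)
S = 369.4 / 86.7
S = 4.2607 mV/unit

4.2607 mV/unit


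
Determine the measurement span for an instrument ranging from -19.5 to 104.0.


Span = upper range - lower range.
Span = 104.0 - (-19.5)
Span = 123.5

123.5


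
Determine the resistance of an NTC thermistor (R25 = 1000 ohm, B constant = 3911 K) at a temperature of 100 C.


NTC thermistor equation: Rt = R25 * exp(B * (1/T - 1/T25)).
T in Kelvin: 373.15 K, T25 = 298.15 K
1/T - 1/T25 = 1/373.15 - 1/298.15 = -0.00067413
B * (1/T - 1/T25) = 3911 * -0.00067413 = -2.6365
Rt = 1000 * exp(-2.6365) = 71.6 ohm

71.6 ohm


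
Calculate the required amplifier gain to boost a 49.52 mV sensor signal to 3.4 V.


Gain = Vout / Vin (converting to same units).
G = 3.4 V / 49.52 mV
G = 3400.0 mV / 49.52 mV
G = 68.66

68.66


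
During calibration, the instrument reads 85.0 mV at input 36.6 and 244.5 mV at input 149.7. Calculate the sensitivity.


Sensitivity = (y2 - y1) / (x2 - x1).
S = (244.5 - 85.0) / (149.7 - 36.6)
S = 159.5 / 113.1
S = 1.4103 mV/unit

1.4103 mV/unit


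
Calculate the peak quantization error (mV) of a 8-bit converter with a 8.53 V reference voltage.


The maximum quantization error is +/- LSB/2.
LSB = Vref / 2^n = 8.53 / 256 = 0.03332031 V
Max error = LSB / 2 = 0.03332031 / 2 = 0.01666016 V
Max error = 16.6602 mV

16.6602 mV


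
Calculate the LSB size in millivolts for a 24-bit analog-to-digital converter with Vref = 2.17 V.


The resolution (LSB) of an ADC is Vref / 2^n.
LSB = 2.17 / 2^24
LSB = 2.17 / 16777216
LSB = 1.3e-07 V = 0.00012934 mV

0.00012934 mV


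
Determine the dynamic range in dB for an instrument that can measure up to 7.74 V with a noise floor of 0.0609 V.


Dynamic range = 20 * log10(Vmax / Vnoise).
DR = 20 * log10(7.74 / 0.0609)
DR = 20 * log10(127.09)
DR = 42.08 dB

42.08 dB


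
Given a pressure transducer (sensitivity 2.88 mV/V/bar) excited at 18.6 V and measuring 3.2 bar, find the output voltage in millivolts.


Output = sensitivity * Vex * P.
Vout = 2.88 * 18.6 * 3.2
Vout = 53.568 * 3.2
Vout = 171.42 mV

171.42 mV


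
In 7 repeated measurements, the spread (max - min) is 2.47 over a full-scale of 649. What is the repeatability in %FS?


Repeatability = (spread / full scale) * 100%.
R = (2.47 / 649) * 100
R = 0.381 %FS

0.381 %FS


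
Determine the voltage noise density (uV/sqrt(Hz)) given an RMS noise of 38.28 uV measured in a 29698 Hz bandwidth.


Noise spectral density = Vrms / sqrt(BW).
NSD = 38.28 / sqrt(29698)
NSD = 38.28 / 172.3311
NSD = 0.2221 uV/sqrt(Hz)

0.2221 uV/sqrt(Hz)


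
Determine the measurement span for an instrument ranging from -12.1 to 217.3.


Span = upper range - lower range.
Span = 217.3 - (-12.1)
Span = 229.4

229.4


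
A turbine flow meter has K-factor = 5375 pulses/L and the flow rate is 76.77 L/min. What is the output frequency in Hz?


Frequency = K * Q / 60 (converting L/min to L/s).
f = 5375 * 76.77 / 60
f = 412638.75 / 60
f = 6877.31 Hz

6877.31 Hz


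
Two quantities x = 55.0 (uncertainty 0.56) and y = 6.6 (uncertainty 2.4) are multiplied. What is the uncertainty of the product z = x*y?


For a product z = x*y, the relative uncertainty is:
uz/z = sqrt((ux/x)^2 + (uy/y)^2)
Relative uncertainties: ux/x = 0.56/55.0 = 0.010182
uy/y = 2.4/6.6 = 0.363636
z = 55.0 * 6.6 = 363.0
uz = 363.0 * sqrt(0.010182^2 + 0.363636^2) = 132.052

132.052


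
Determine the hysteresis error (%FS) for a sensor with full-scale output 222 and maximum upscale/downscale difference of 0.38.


Hysteresis = (max difference / full scale) * 100%.
H = (0.38 / 222) * 100
H = 0.171 %FS

0.171 %FS


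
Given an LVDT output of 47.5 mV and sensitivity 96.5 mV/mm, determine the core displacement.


Displacement = Vout / sensitivity.
d = 47.5 / 96.5
d = 0.492 mm

0.492 mm


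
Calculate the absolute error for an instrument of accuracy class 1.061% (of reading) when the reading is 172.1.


Absolute error = (accuracy% / 100) * reading.
Error = (1.061 / 100) * 172.1
Error = 0.01061 * 172.1
Error = 1.826

1.826


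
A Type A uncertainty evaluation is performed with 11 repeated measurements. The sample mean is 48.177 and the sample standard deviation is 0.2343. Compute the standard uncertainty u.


The standard uncertainty for Type A evaluation is u = s / sqrt(n).
u = 0.2343 / sqrt(11)
u = 0.2343 / 3.3166
u = 0.0706

0.0706


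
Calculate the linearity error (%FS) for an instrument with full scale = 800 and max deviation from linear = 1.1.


Linearity error = (max deviation / full scale) * 100%.
Linearity = (1.1 / 800) * 100
Linearity = 0.138 %FS

0.138 %FS


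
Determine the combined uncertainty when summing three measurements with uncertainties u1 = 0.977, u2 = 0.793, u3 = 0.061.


For a sum of independent quantities, uc = sqrt(u1^2 + u2^2 + u3^2).
uc = sqrt(0.977^2 + 0.793^2 + 0.061^2)
uc = sqrt(0.954529 + 0.628849 + 0.003721)
uc = 1.2598

1.2598


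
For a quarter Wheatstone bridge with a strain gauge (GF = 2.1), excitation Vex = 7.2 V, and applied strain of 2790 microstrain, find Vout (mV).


Quarter bridge output: Vout = (GF * epsilon * Vex) / 4.
Vout = (2.1 * 2790e-6 * 7.2) / 4
Vout = 0.0421848 / 4 V
Vout = 0.0105462 V = 10.5462 mV

10.5462 mV


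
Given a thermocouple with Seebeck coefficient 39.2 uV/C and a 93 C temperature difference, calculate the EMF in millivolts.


The thermocouple output V = sensitivity * dT.
V = 39.2 uV/C * 93 C
V = 3645.6 uV
V = 3.646 mV

3.646 mV


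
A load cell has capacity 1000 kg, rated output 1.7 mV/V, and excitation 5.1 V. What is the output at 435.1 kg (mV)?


Vout = rated_output * Vex * (load / capacity).
Vout = 1.7 * 5.1 * (435.1 / 1000)
Vout = 1.7 * 5.1 * 0.4351
Vout = 3.772 mV

3.772 mV


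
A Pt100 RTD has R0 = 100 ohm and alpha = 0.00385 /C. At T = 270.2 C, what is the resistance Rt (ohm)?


The RTD equation: Rt = R0 * (1 + alpha * T).
Rt = 100 * (1 + 0.00385 * 270.2)
Rt = 100 * (1 + 1.04027)
Rt = 100 * 2.04027
Rt = 204.027 ohm

204.027 ohm


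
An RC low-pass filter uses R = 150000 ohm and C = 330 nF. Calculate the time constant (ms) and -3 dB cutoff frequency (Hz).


Time constant: tau = R * C.
tau = 150000 * 3.30e-07 = 0.0495 s
tau = 49.5 ms
Cutoff frequency: fc = 1 / (2*pi*R*C).
fc = 1 / (2*pi*0.0495) = 3.22 Hz

tau = 49.5 ms, fc = 3.22 Hz


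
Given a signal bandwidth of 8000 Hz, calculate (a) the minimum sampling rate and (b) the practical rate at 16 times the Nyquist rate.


By Nyquist theorem, fs_min = 2 * fmax.
fs_min = 2 * 8000 = 16000 Hz
Practical rate = 16 * fs_min = 16 * 16000 = 256000 Hz

fs_min = 16000 Hz, fs_practical = 256000 Hz


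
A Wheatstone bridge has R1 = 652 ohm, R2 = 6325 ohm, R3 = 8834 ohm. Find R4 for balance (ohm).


At balance: R1*R4 = R2*R3, so R4 = R2*R3/R1.
R4 = 6325 * 8834 / 652
R4 = 55875050 / 652
R4 = 85697.93 ohm

85697.93 ohm


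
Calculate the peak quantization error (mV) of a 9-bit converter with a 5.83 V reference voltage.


The maximum quantization error is +/- LSB/2.
LSB = Vref / 2^n = 5.83 / 512 = 0.01138672 V
Max error = LSB / 2 = 0.01138672 / 2 = 0.00569336 V
Max error = 5.6934 mV

5.6934 mV


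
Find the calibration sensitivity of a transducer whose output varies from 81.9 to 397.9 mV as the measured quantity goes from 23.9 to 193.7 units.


Sensitivity = (y2 - y1) / (x2 - x1).
S = (397.9 - 81.9) / (193.7 - 23.9)
S = 316.0 / 169.8
S = 1.861 mV/unit

1.861 mV/unit


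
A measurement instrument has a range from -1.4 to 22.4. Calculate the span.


Span = upper range - lower range.
Span = 22.4 - (-1.4)
Span = 23.8

23.8


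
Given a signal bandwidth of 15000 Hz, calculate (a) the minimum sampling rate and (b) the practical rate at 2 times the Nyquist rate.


By Nyquist theorem, fs_min = 2 * fmax.
fs_min = 2 * 15000 = 30000 Hz
Practical rate = 2 * fs_min = 2 * 30000 = 60000 Hz

fs_min = 30000 Hz, fs_practical = 60000 Hz


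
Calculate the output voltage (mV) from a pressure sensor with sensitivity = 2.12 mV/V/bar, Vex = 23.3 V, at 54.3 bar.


Output = sensitivity * Vex * P.
Vout = 2.12 * 23.3 * 54.3
Vout = 49.396 * 54.3
Vout = 2682.2 mV

2682.2 mV


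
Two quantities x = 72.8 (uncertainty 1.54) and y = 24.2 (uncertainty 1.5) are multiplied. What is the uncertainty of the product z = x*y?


For a product z = x*y, the relative uncertainty is:
uz/z = sqrt((ux/x)^2 + (uy/y)^2)
Relative uncertainties: ux/x = 1.54/72.8 = 0.021154
uy/y = 1.5/24.2 = 0.061983
z = 72.8 * 24.2 = 1761.8
uz = 1761.8 * sqrt(0.021154^2 + 0.061983^2) = 115.384

115.384


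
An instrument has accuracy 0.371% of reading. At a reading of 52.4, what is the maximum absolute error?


Absolute error = (accuracy% / 100) * reading.
Error = (0.371 / 100) * 52.4
Error = 0.00371 * 52.4
Error = 0.1944

0.1944


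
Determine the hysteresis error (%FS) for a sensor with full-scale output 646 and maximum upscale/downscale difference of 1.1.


Hysteresis = (max difference / full scale) * 100%.
H = (1.1 / 646) * 100
H = 0.17 %FS

0.17 %FS


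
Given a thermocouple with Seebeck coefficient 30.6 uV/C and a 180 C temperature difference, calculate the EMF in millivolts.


The thermocouple output V = sensitivity * dT.
V = 30.6 uV/C * 180 C
V = 5508.0 uV
V = 5.508 mV

5.508 mV


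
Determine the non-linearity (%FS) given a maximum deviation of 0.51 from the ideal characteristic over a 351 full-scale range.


Linearity error = (max deviation / full scale) * 100%.
Linearity = (0.51 / 351) * 100
Linearity = 0.145 %FS

0.145 %FS


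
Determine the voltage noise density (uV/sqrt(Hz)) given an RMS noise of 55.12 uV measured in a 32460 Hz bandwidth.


Noise spectral density = Vrms / sqrt(BW).
NSD = 55.12 / sqrt(32460)
NSD = 55.12 / 180.1666
NSD = 0.3059 uV/sqrt(Hz)

0.3059 uV/sqrt(Hz)


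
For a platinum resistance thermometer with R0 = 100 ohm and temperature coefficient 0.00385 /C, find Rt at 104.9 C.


The RTD equation: Rt = R0 * (1 + alpha * T).
Rt = 100 * (1 + 0.00385 * 104.9)
Rt = 100 * (1 + 0.403865)
Rt = 100 * 1.403865
Rt = 140.387 ohm

140.387 ohm


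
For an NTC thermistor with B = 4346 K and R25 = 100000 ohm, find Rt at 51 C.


NTC thermistor equation: Rt = R25 * exp(B * (1/T - 1/T25)).
T in Kelvin: 324.15 K, T25 = 298.15 K
1/T - 1/T25 = 1/324.15 - 1/298.15 = -0.00026902
B * (1/T - 1/T25) = 4346 * -0.00026902 = -1.1692
Rt = 100000 * exp(-1.1692) = 31062.1 ohm

31062.1 ohm


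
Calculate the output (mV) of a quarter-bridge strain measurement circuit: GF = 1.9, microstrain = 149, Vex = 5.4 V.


Quarter bridge output: Vout = (GF * epsilon * Vex) / 4.
Vout = (1.9 * 149e-6 * 5.4) / 4
Vout = 0.00152874 / 4 V
Vout = 0.00038218 V = 0.3822 mV

0.3822 mV


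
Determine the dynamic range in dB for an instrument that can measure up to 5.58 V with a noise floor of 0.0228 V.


Dynamic range = 20 * log10(Vmax / Vnoise).
DR = 20 * log10(5.58 / 0.0228)
DR = 20 * log10(244.74)
DR = 47.77 dB

47.77 dB


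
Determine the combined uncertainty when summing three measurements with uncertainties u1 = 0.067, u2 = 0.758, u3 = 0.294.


For a sum of independent quantities, uc = sqrt(u1^2 + u2^2 + u3^2).
uc = sqrt(0.067^2 + 0.758^2 + 0.294^2)
uc = sqrt(0.004489 + 0.574564 + 0.086436)
uc = 0.8158

0.8158


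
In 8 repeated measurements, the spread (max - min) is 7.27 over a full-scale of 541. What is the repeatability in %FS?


Repeatability = (spread / full scale) * 100%.
R = (7.27 / 541) * 100
R = 1.344 %FS

1.344 %FS


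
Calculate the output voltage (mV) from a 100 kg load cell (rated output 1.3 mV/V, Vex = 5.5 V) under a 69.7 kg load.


Vout = rated_output * Vex * (load / capacity).
Vout = 1.3 * 5.5 * (69.7 / 100)
Vout = 1.3 * 5.5 * 0.697
Vout = 4.984 mV

4.984 mV


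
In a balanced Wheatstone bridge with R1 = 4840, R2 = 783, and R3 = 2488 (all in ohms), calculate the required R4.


At balance: R1*R4 = R2*R3, so R4 = R2*R3/R1.
R4 = 783 * 2488 / 4840
R4 = 1948104 / 4840
R4 = 402.5 ohm

402.5 ohm


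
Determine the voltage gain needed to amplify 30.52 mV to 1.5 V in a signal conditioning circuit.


Gain = Vout / Vin (converting to same units).
G = 1.5 V / 30.52 mV
G = 1500.0 mV / 30.52 mV
G = 49.15

49.15


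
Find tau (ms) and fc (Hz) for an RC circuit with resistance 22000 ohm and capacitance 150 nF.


Time constant: tau = R * C.
tau = 22000 * 1.50e-07 = 0.0033 s
tau = 3.3 ms
Cutoff frequency: fc = 1 / (2*pi*R*C).
fc = 1 / (2*pi*0.0033) = 48.23 Hz

tau = 3.3 ms, fc = 48.23 Hz


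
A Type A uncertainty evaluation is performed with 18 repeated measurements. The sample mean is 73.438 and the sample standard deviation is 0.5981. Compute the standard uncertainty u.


The standard uncertainty for Type A evaluation is u = s / sqrt(n).
u = 0.5981 / sqrt(18)
u = 0.5981 / 4.2426
u = 0.141

0.141


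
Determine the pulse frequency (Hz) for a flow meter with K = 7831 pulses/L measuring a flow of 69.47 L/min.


Frequency = K * Q / 60 (converting L/min to L/s).
f = 7831 * 69.47 / 60
f = 544019.57 / 60
f = 9066.99 Hz

9066.99 Hz


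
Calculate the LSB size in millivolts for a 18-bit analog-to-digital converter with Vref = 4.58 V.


The resolution (LSB) of an ADC is Vref / 2^n.
LSB = 4.58 / 2^18
LSB = 4.58 / 262144
LSB = 1.747e-05 V = 0.01747131 mV

0.01747131 mV


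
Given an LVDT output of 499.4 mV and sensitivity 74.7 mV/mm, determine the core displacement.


Displacement = Vout / sensitivity.
d = 499.4 / 74.7
d = 6.685 mm

6.685 mm


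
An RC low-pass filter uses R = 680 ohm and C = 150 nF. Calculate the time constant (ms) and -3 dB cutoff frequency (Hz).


Time constant: tau = R * C.
tau = 680 * 1.50e-07 = 0.000102 s
tau = 0.102 ms
Cutoff frequency: fc = 1 / (2*pi*R*C).
fc = 1 / (2*pi*0.000102) = 1560.34 Hz

tau = 0.102 ms, fc = 1560.34 Hz


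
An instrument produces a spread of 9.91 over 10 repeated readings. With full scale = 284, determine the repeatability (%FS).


Repeatability = (spread / full scale) * 100%.
R = (9.91 / 284) * 100
R = 3.489 %FS

3.489 %FS


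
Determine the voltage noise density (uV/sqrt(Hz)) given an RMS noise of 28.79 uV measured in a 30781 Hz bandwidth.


Noise spectral density = Vrms / sqrt(BW).
NSD = 28.79 / sqrt(30781)
NSD = 28.79 / 175.4451
NSD = 0.1641 uV/sqrt(Hz)

0.1641 uV/sqrt(Hz)


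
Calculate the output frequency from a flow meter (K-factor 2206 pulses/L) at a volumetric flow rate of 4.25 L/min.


Frequency = K * Q / 60 (converting L/min to L/s).
f = 2206 * 4.25 / 60
f = 9375.5 / 60
f = 156.26 Hz

156.26 Hz


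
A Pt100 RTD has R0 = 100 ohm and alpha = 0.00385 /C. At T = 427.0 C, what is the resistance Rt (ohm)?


The RTD equation: Rt = R0 * (1 + alpha * T).
Rt = 100 * (1 + 0.00385 * 427.0)
Rt = 100 * (1 + 1.64395)
Rt = 100 * 2.64395
Rt = 264.395 ohm

264.395 ohm


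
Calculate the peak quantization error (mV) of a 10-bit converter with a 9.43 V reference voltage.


The maximum quantization error is +/- LSB/2.
LSB = Vref / 2^n = 9.43 / 1024 = 0.00920898 V
Max error = LSB / 2 = 0.00920898 / 2 = 0.00460449 V
Max error = 4.6045 mV

4.6045 mV


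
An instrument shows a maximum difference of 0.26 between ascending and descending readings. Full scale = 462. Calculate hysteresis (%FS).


Hysteresis = (max difference / full scale) * 100%.
H = (0.26 / 462) * 100
H = 0.056 %FS

0.056 %FS


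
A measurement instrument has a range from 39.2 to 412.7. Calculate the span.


Span = upper range - lower range.
Span = 412.7 - (39.2)
Span = 373.5

373.5


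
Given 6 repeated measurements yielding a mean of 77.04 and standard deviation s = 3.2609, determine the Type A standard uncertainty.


The standard uncertainty for Type A evaluation is u = s / sqrt(n).
u = 3.2609 / sqrt(6)
u = 3.2609 / 2.4495
u = 1.3313

1.3313


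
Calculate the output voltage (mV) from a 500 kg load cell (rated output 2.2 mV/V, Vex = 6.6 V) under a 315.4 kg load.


Vout = rated_output * Vex * (load / capacity).
Vout = 2.2 * 6.6 * (315.4 / 500)
Vout = 2.2 * 6.6 * 0.6308
Vout = 9.159 mV

9.159 mV


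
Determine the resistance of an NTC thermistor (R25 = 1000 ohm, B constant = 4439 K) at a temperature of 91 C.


NTC thermistor equation: Rt = R25 * exp(B * (1/T - 1/T25)).
T in Kelvin: 364.15 K, T25 = 298.15 K
1/T - 1/T25 = 1/364.15 - 1/298.15 = -0.0006079
B * (1/T - 1/T25) = 4439 * -0.0006079 = -2.6984
Rt = 1000 * exp(-2.6984) = 67.3 ohm

67.3 ohm


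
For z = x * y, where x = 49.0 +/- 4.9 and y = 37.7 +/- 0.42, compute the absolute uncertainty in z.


For a product z = x*y, the relative uncertainty is:
uz/z = sqrt((ux/x)^2 + (uy/y)^2)
Relative uncertainties: ux/x = 4.9/49.0 = 0.1
uy/y = 0.42/37.7 = 0.011141
z = 49.0 * 37.7 = 1847.3
uz = 1847.3 * sqrt(0.1^2 + 0.011141^2) = 185.873

185.873
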